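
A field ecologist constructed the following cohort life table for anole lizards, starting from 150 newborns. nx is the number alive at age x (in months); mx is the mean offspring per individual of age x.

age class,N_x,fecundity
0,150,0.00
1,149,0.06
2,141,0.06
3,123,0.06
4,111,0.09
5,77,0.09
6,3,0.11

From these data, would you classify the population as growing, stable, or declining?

declining

lx = nx/n0 = nx/150: 1, 0.99333…, 0.94, 0.82, 0.74, 0.51333…, 0.02
R0 = Σ lx·mx = 0 + 0.0596… + 0.0564 + 0.0492 + 0.0666 + 0.0462… + 0.0022 = 0.2802…
R0 < 1, so the population is declining.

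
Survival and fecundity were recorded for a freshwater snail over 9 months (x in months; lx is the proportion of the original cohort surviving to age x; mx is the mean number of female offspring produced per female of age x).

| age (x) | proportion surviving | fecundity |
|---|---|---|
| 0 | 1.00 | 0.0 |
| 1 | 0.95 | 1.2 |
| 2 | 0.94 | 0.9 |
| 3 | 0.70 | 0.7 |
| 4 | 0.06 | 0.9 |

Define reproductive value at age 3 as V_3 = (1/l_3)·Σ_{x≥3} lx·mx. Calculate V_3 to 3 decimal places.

lx·mx for x ≥ 3: 0.49, 0.054 → sum = 0.544
V_3 = 0.544 / l_3 = 0.544 / 0.7 = 0.777143… → 0.777

0.777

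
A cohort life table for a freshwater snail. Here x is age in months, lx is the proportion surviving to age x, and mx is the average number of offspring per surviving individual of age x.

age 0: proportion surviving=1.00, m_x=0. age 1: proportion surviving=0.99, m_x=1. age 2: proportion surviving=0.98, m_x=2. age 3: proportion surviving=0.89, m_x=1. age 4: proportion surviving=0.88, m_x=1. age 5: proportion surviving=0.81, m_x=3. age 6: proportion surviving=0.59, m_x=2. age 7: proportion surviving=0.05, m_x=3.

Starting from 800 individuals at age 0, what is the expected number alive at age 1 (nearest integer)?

792

Expected survivors = N0 · l_1 = 800 × 0.99 = 792 → 792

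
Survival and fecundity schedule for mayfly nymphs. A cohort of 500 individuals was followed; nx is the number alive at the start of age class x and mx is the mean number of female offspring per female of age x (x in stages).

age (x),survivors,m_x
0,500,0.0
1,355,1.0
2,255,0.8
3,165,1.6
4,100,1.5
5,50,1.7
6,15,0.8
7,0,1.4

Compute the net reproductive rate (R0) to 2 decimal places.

lx = nx/n0 = nx/500: 1, 0.71, 0.51, 0.33, 0.2, 0.1, 0.03, 0
lx·mx by age: 0, 0.71, 0.408, 0.528, 0.3, 0.17, 0.024, 0
R0 = Σ lx·mx = 2.14 → 2.14

2.14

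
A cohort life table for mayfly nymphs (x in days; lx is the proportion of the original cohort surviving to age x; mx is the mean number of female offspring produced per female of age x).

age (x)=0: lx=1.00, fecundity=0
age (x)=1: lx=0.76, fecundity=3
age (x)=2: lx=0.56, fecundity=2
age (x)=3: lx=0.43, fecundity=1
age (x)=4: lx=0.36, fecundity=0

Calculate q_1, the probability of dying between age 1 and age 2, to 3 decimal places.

q_1 = (l_1 − l_2) / l_1 = (0.76 − 0.56) / 0.76
     = 0.2 / 0.76 = 0.263158… → 0.263

0.263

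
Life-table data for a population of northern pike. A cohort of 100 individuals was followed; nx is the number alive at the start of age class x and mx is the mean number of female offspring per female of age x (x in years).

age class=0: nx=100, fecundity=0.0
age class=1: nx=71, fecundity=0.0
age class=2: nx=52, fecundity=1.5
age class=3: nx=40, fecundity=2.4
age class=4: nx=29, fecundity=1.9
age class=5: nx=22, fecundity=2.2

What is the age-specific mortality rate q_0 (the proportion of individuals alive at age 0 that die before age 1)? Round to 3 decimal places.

lx = nx/n0 = nx/100: 1, 0.71, 0.52, 0.4, 0.29, 0.22
q_0 = (l_0 − l_1) / l_0 = (1 − 0.71) / 1
     = 0.29 / 1 = 0.29 → 0.290

0.290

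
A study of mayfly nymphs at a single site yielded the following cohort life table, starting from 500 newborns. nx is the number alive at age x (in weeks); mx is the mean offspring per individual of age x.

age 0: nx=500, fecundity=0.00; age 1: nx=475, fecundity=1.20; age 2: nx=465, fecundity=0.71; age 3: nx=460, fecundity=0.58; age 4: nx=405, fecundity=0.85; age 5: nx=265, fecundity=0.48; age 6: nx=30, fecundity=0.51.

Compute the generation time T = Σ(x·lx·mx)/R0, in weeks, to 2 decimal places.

2.50

lx = nx/n0 = nx/500: 1, 0.95, 0.93, 0.92, 0.81, 0.53, 0.06
lx·mx: 0, 1.14, 0.6603, 0.5336, 0.6885, 0.2544, 0.0306 → R0 = 3.3074
x·lx·mx: 0, 1.14, 1.3206, 1.6008, 2.754, 1.272, 0.1836 → Σ = 8.271
T = 8.271 / 3.3074 = 2.500756… → 2.50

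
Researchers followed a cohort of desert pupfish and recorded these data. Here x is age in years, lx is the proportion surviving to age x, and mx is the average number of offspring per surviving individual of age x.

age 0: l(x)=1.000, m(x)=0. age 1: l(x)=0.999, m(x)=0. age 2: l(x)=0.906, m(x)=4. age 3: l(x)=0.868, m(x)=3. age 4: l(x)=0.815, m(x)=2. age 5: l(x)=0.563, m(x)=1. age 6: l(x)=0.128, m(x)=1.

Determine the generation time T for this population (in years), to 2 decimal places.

2.94

lx·mx: 0, 0, 3.624, 2.604, 1.63, 0.563, 0.128 → R0 = 8.549
x·lx·mx: 0, 0, 7.248, 7.812, 6.52, 2.815, 0.768 → Σ = 25.163
T = 25.163 / 8.549 = 2.943385… → 2.94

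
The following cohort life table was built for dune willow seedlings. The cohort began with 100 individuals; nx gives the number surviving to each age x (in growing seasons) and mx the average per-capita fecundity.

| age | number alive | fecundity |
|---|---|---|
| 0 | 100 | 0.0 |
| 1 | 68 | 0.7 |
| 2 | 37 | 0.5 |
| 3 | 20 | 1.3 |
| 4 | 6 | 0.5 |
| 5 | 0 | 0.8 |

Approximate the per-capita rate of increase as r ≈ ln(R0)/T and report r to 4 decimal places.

lx = nx/n0 = nx/100: 1, 0.68, 0.37, 0.2, 0.06, 0
R0 = Σ lx·mx = 0 + 0.476 + 0.185 + 0.26 + 0.03 + 0 = 0.951
Σ x·lx·mx = 1.746; T = 1.746/0.951 = 1.83596…
r ≈ ln(R0)/T = ln(0.951)/1.83596… = -0.027365… → -0.0274

-0.0274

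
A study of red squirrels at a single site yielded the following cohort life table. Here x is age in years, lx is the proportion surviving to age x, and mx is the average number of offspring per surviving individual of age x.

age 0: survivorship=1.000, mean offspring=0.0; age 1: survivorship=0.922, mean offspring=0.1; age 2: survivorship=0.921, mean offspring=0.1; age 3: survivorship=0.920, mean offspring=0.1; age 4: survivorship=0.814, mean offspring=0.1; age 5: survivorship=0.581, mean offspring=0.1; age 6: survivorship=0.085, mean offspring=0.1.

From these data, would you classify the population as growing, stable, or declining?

declining

R0 = Σ lx·mx = 0 + 0.0922 + 0.0921 + 0.092 + 0.0814 + 0.0581 + 0.0085 = 0.4243
R0 < 1, so the population is declining.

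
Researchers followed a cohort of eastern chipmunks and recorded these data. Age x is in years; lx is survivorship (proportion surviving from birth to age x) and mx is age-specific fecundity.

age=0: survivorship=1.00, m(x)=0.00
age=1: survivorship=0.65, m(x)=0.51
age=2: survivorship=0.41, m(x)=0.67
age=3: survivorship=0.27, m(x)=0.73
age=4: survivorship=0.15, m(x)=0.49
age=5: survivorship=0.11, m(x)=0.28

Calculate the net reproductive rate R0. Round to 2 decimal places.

0.91

lx·mx by age: 0, 0.3315, 0.2747, 0.1971, 0.0735, 0.0308
R0 = Σ lx·mx = 0.9076 → 0.91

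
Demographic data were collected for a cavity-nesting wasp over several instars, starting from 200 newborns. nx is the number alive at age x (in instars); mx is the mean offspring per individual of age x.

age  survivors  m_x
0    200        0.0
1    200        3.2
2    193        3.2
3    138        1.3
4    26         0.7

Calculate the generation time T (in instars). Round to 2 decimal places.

1.71

lx = nx/n0 = nx/200: 1, 1, 0.965, 0.69, 0.13
lx·mx: 0, 3.2, 3.088, 0.897, 0.091 → R0 = 7.276
x·lx·mx: 0, 3.2, 6.176, 2.691, 0.364 → Σ = 12.431
T = 12.431 / 7.276 = 1.708494… → 1.71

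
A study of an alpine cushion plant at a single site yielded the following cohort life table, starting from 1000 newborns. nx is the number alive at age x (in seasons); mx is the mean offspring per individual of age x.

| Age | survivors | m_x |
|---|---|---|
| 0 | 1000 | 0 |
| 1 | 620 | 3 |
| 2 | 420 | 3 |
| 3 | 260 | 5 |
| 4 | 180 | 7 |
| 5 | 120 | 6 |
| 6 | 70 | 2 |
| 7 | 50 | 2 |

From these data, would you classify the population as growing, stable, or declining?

lx = nx/n0 = nx/1000: 1, 0.62, 0.42, 0.26, 0.18, 0.12, 0.07, 0.05
R0 = Σ lx·mx = 0 + 1.86 + 1.26 + 1.3 + 1.26 + 0.72 + 0.14 + 0.1 = 6.64
R0 > 1, so the population is growing.

growing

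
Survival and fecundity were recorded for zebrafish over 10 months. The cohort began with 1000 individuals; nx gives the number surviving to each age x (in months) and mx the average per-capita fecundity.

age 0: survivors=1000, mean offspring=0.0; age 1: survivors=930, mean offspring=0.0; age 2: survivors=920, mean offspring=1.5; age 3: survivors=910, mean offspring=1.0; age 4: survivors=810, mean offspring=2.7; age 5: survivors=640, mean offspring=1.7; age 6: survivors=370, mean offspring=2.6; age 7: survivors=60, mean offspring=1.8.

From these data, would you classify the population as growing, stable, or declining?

lx = nx/n0 = nx/1000: 1, 0.93, 0.92, 0.91, 0.81, 0.64, 0.37, 0.06
R0 = Σ lx·mx = 0 + 0 + 1.38 + 0.91 + 2.187 + 1.088 + 0.962 + 0.108 = 6.635
R0 > 1, so the population is growing.

growing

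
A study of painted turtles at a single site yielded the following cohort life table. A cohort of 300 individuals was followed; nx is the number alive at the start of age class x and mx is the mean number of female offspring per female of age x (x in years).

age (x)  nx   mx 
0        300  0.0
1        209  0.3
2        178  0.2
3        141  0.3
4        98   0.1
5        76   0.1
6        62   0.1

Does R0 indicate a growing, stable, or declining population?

declining

lx = nx/n0 = nx/300: 1, 0.69667…, 0.59333…, 0.47, 0.32667…, 0.25333…, 0.20667…
R0 = Σ lx·mx = 0 + 0.209… + 0.118667… + 0.141 + 0.032667… + 0.025333… + 0.020667… = 0.547333…
R0 < 1, so the population is declining.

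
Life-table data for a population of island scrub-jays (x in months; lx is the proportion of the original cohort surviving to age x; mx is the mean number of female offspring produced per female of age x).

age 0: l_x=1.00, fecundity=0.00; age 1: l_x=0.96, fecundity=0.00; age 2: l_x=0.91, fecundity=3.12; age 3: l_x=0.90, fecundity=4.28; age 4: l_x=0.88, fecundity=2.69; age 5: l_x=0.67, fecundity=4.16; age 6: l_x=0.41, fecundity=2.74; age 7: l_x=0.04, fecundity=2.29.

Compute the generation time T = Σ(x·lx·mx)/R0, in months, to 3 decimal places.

3.677

lx·mx: 0, 0, 2.8392, 3.852, 2.3672, 2.7872, 1.1234, 0.0916 → R0 = 13.0606
x·lx·mx: 0, 0, 5.6784, 11.556, 9.4688, 13.936, 6.7404, 0.6412 → Σ = 48.0208
T = 48.0208 / 13.0606 = 3.676768… → 3.677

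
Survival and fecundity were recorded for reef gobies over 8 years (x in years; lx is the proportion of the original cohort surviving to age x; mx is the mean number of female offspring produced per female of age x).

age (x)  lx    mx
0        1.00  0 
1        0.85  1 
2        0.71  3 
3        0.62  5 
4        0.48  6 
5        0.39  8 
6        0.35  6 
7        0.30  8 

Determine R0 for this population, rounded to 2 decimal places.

16.58

lx·mx by age: 0, 0.85, 2.13, 3.1, 2.88, 3.12, 2.1, 2.4
R0 = Σ lx·mx = 16.58 → 16.58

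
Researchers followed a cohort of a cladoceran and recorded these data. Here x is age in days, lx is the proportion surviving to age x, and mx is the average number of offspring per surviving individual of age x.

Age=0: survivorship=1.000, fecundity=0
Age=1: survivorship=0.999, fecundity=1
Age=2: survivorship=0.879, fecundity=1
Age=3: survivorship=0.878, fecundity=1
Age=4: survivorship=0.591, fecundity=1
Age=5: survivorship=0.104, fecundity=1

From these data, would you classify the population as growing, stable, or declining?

R0 = Σ lx·mx = 0 + 0.999 + 0.879 + 0.878 + 0.591 + 0.104 = 3.451
R0 > 1, so the population is growing.

growing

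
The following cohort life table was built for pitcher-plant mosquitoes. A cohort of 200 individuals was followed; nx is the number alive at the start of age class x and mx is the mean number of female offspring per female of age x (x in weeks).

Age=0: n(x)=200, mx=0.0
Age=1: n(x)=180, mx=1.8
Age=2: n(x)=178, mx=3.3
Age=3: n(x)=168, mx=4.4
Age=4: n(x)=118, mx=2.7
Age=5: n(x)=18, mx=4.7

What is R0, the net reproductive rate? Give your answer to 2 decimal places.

lx = nx/n0 = nx/200: 1, 0.9, 0.89, 0.84, 0.59, 0.09
lx·mx by age: 0, 1.62, 2.937, 3.696, 1.593, 0.423
R0 = Σ lx·mx = 10.269 → 10.27

10.27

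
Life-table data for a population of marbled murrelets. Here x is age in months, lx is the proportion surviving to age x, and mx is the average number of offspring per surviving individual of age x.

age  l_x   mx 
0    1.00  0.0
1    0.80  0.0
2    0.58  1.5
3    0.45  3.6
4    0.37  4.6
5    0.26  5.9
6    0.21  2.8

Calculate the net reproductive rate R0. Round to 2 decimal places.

6.31

lx·mx by age: 0, 0, 0.87, 1.62, 1.702, 1.534, 0.588
R0 = Σ lx·mx = 6.314 → 6.31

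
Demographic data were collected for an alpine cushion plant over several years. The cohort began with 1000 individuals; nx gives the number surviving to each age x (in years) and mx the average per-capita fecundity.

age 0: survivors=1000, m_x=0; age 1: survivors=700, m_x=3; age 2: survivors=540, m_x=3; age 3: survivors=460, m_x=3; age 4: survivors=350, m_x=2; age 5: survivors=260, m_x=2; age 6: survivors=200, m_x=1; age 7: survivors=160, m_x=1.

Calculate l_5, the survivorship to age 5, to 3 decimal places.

l_5 = n_5/n_0 = 260/1000 = 0.26 → 0.260

0.260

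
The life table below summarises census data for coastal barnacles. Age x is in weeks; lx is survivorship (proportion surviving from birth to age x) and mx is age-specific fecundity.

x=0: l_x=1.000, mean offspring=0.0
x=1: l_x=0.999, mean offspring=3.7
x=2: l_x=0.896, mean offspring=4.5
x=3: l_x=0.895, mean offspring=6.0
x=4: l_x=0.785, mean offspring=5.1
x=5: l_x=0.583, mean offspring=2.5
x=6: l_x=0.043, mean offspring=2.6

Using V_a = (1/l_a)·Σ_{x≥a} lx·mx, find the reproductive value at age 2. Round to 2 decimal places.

16.71

lx·mx for x ≥ 2: 4.032, 5.37, 4.0035, 1.4575, 0.1118 → sum = 14.9748
V_2 = 14.9748 / l_2 = 14.9748 / 0.896 = 16.712946… → 16.71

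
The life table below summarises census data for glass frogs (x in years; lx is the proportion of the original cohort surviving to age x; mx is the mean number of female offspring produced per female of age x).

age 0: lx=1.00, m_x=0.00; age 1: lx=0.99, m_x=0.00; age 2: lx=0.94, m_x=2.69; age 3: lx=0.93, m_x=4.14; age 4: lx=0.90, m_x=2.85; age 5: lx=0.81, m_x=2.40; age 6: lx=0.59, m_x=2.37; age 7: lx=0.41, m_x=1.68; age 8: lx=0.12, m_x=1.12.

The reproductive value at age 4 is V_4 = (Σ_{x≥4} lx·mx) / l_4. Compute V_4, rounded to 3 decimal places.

lx·mx for x ≥ 4: 2.565, 1.944, 1.3983, 0.6888, 0.1344 → sum = 6.7305
V_4 = 6.7305 / l_4 = 6.7305 / 0.9 = 7.478333… → 7.478

7.478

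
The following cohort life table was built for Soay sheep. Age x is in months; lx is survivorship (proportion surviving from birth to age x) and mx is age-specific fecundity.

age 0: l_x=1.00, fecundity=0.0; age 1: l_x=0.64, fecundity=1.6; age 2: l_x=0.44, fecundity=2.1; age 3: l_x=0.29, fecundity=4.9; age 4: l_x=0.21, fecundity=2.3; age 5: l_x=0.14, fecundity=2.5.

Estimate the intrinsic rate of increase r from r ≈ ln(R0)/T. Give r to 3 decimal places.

R0 = Σ lx·mx = 0 + 1.024 + 0.924 + 1.421 + 0.483 + 0.35 = 4.202
Σ x·lx·mx = 10.817; T = 10.817/4.202 = 2.57425…
r ≈ ln(R0)/T = ln(4.202)/2.57425… = 0.55766… → 0.558

0.558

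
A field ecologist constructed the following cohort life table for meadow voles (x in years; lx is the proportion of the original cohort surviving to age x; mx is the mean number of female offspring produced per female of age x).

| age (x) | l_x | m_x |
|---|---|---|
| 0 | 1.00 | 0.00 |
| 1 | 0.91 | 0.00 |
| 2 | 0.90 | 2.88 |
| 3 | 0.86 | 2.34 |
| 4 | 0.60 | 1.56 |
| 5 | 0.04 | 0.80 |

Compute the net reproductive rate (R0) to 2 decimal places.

lx·mx by age: 0, 0, 2.592, 2.0124, 0.936, 0.032
R0 = Σ lx·mx = 5.5724 → 5.57

5.57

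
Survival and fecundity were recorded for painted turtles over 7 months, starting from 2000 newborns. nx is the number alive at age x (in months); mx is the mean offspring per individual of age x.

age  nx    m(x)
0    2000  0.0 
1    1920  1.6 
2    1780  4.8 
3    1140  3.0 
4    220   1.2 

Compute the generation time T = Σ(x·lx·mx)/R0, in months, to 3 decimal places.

lx = nx/n0 = nx/2000: 1, 0.96, 0.89, 0.57, 0.11
lx·mx: 0, 1.536, 4.272, 1.71, 0.132 → R0 = 7.65
x·lx·mx: 0, 1.536, 8.544, 5.13, 0.528 → Σ = 15.738
T = 15.738 / 7.65 = 2.057255… → 2.057

2.057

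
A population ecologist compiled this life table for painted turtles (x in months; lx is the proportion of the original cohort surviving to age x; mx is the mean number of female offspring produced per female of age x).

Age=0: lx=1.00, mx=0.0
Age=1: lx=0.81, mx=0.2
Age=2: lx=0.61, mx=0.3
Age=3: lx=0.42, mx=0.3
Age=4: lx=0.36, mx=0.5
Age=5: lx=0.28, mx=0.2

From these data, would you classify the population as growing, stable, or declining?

declining

R0 = Σ lx·mx = 0 + 0.162 + 0.183 + 0.126 + 0.18 + 0.056 = 0.707
R0 < 1, so the population is declining.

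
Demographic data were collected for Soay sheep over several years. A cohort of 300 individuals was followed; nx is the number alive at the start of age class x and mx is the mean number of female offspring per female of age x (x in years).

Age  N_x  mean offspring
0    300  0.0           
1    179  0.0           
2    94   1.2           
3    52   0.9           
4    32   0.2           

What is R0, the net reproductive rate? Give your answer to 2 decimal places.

lx = nx/n0 = nx/300: 1, 0.59667…, 0.31333…, 0.17333…, 0.10667…
lx·mx by age: 0, 0, 0.376…, 0.156…, 0.021333…
R0 = Σ lx·mx = 0.553333… → 0.55

0.55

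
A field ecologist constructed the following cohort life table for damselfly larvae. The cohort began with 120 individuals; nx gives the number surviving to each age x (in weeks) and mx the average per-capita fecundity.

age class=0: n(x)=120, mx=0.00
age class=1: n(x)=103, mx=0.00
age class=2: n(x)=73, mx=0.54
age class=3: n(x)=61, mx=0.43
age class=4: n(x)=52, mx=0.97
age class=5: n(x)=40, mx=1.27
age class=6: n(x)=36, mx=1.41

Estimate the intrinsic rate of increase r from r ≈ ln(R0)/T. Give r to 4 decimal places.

lx = nx/n0 = nx/120: 1, 0.85833…, 0.60833…, 0.50833…, 0.43333…, 0.33333…, 0.3
R0 = Σ lx·mx = 0 + 0 + 0.3285… + 0.21858… + 0.42033… + 0.42333… + 0.423 = 1.81375…
Σ x·lx·mx = 7.64875…; T = 7.64875…/1.81375… = 4.21709…
r ≈ ln(R0)/T = ln(1.81375…)/4.21709… = 0.141187… → 0.1412

0.1412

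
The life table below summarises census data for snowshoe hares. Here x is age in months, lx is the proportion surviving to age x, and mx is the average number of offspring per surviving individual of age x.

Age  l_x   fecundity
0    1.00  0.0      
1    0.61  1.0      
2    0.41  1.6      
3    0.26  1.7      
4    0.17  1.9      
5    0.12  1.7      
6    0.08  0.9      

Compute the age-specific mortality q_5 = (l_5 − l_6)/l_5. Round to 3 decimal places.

0.333

q_5 = (l_5 − l_6) / l_5 = (0.12 − 0.08) / 0.12
     = 0.04 / 0.12 = 0.333333… → 0.333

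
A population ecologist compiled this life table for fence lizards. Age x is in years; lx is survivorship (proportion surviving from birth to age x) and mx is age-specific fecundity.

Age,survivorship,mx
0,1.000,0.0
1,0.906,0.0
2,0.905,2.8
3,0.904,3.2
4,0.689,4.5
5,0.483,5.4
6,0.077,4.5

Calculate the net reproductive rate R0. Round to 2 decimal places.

11.48

lx·mx by age: 0, 0, 2.534, 2.8928, 3.1005, 2.6082, 0.3465
R0 = Σ lx·mx = 11.482 → 11.48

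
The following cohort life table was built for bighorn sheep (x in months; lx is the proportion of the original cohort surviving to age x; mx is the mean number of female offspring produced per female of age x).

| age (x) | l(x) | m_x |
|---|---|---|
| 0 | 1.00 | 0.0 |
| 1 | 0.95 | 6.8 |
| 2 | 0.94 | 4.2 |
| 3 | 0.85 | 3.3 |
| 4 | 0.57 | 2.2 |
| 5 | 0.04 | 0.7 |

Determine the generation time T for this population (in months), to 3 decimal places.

1.927

lx·mx: 0, 6.46, 3.948, 2.805, 1.254, 0.028 → R0 = 14.495
x·lx·mx: 0, 6.46, 7.896, 8.415, 5.016, 0.14 → Σ = 27.927
T = 27.927 / 14.495 = 1.926664… → 1.927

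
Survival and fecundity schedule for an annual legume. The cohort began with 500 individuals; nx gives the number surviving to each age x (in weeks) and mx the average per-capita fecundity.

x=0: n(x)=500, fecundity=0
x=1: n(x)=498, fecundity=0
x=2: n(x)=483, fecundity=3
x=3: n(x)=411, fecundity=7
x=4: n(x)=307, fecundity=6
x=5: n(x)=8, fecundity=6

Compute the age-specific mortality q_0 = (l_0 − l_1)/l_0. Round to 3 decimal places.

lx = nx/n0 = nx/500: 1, 0.996, 0.966, 0.822, 0.614, 0.016
q_0 = (l_0 − l_1) / l_0 = (1 − 0.996) / 1
     = 0.004 / 1 = 0.004 → 0.004

0.004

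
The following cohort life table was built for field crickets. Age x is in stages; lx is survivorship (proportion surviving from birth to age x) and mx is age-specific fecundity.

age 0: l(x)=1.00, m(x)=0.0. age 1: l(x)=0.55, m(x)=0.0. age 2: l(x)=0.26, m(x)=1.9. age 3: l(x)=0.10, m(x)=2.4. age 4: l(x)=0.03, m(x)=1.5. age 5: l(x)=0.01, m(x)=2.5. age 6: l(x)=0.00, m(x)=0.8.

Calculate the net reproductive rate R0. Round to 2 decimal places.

0.80

lx·mx by age: 0, 0, 0.494, 0.24, 0.045, 0.025, 0
R0 = Σ lx·mx = 0.804 → 0.80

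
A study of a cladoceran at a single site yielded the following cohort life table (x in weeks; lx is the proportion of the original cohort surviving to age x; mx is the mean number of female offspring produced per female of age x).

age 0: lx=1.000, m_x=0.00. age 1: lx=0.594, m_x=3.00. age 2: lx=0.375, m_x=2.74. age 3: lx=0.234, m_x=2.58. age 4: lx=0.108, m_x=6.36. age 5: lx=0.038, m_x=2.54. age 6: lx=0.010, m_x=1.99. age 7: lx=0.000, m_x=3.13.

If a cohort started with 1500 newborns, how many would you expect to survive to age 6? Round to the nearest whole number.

15

Expected survivors = N0 · l_6 = 1500 × 0.010 = 15 → 15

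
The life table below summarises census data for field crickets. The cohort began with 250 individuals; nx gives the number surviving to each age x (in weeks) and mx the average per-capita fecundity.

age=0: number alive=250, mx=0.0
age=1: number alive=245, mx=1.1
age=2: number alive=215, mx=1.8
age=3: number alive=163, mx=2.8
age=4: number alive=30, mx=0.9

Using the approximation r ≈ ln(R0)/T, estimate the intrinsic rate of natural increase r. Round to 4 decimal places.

lx = nx/n0 = nx/250: 1, 0.98, 0.86, 0.652, 0.12
R0 = Σ lx·mx = 0 + 1.078 + 1.548 + 1.8256 + 0.108 = 4.5596
Σ x·lx·mx = 10.0828; T = 10.0828/4.5596 = 2.21133…
r ≈ ln(R0)/T = ln(4.5596)/2.21133… = 0.686117… → 0.6861

0.6861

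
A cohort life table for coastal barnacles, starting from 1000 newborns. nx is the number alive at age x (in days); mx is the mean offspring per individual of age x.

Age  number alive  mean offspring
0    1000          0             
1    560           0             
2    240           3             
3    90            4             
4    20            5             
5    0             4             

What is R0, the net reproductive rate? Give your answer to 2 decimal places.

1.18

lx = nx/n0 = nx/1000: 1, 0.56, 0.24, 0.09, 0.02, 0
lx·mx by age: 0, 0, 0.72, 0.36, 0.1, 0
R0 = Σ lx·mx = 1.18 → 1.18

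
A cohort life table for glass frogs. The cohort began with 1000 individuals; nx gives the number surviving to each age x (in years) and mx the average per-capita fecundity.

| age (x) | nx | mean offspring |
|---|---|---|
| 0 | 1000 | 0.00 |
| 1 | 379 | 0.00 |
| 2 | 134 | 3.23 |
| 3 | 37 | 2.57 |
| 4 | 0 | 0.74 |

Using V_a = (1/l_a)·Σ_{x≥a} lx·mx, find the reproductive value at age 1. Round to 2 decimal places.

lx = nx/n0 = nx/1000: 1, 0.379, 0.134, 0.037, 0
lx·mx for x ≥ 1: 0, 0.43282, 0.09509, 0 → sum = 0.52791
V_1 = 0.52791 / l_1 = 0.52791 / 0.379 = 1.392902… → 1.39

1.39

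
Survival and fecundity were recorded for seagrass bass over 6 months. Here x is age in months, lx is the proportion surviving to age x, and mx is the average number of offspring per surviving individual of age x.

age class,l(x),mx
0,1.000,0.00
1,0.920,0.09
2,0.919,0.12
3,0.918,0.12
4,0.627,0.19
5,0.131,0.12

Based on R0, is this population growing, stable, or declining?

R0 = Σ lx·mx = 0 + 0.0828 + 0.11028 + 0.11016 + 0.11913 + 0.01572 = 0.43809
R0 < 1, so the population is declining.

declining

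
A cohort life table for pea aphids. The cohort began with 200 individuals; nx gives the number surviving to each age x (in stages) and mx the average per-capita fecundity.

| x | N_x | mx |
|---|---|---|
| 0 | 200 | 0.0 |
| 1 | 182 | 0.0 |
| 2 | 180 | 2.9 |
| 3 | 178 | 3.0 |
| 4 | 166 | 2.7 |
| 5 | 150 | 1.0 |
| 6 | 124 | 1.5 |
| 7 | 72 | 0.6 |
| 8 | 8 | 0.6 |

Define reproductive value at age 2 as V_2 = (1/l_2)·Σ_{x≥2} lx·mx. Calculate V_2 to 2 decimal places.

lx = nx/n0 = nx/200: 1, 0.91, 0.9, 0.89, 0.83, 0.75, 0.62, 0.36, 0.04
lx·mx for x ≥ 2: 2.61, 2.67, 2.241, 0.75, 0.93, 0.216, 0.024 → sum = 9.441
V_2 = 9.441 / l_2 = 9.441 / 0.9 = 10.49 → 10.49

10.49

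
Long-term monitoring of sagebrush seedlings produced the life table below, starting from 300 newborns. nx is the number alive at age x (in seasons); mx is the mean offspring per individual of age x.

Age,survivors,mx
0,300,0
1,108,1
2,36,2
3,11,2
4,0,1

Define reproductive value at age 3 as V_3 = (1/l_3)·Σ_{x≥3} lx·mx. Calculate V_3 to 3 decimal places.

2.000

lx = nx/n0 = nx/300: 1, 0.36, 0.12, 0.03667…, 0
lx·mx for x ≥ 3: 0.073333…, 0 → sum = 0.073333…
V_3 = 0.073333… / l_3 = 0.073333… / 0.036667… = 2 → 2.000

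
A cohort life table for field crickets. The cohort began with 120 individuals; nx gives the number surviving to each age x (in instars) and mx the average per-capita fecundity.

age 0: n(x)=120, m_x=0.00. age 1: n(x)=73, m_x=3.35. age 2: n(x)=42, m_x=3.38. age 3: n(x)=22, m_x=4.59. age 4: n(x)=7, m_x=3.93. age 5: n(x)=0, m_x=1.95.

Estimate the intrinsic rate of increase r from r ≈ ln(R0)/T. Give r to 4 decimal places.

0.7968

lx = nx/n0 = nx/120: 1, 0.60833…, 0.35, 0.18333…, 0.05833…, 0
R0 = Σ lx·mx = 0 + 2.03792… + 1.183 + 0.8415… + 0.22925… + 0 = 4.291667…
Σ x·lx·mx = 7.845417…; T = 7.845417…/4.291667… = 1.82806…
r ≈ ln(R0)/T = ln(4.291667…)/1.82806… = 0.796843… → 0.7968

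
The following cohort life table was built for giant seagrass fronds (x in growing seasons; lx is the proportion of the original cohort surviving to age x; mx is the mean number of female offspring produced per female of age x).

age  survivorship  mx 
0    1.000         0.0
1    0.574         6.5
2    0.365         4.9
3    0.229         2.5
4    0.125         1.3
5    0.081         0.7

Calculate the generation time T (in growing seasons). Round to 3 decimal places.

1.578

lx·mx: 0, 3.731, 1.7885, 0.5725, 0.1625, 0.0567 → R0 = 6.3112
x·lx·mx: 0, 3.731, 3.577, 1.7175, 0.65, 0.2835 → Σ = 9.959
T = 9.959 / 6.3112 = 1.577988… → 1.578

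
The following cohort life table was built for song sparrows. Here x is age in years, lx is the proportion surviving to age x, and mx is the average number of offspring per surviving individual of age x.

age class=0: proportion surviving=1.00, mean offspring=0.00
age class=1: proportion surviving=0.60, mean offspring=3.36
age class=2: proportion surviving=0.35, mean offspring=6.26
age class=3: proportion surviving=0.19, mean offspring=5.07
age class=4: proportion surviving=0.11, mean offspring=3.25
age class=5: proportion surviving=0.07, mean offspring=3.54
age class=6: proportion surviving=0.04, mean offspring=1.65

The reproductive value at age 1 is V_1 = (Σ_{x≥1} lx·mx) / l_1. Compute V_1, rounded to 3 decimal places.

9.736

lx·mx for x ≥ 1: 2.016, 2.191, 0.9633, 0.3575, 0.2478, 0.066 → sum = 5.8416
V_1 = 5.8416 / l_1 = 5.8416 / 0.6 = 9.736 → 9.736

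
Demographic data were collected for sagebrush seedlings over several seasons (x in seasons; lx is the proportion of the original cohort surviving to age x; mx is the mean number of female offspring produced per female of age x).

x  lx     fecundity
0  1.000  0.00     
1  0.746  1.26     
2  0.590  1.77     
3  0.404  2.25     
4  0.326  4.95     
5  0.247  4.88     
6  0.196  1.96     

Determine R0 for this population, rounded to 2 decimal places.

6.10

lx·mx by age: 0, 0.93996, 1.0443, 0.909, 1.6137, 1.20536, 0.38416
R0 = Σ lx·mx = 6.09648 → 6.10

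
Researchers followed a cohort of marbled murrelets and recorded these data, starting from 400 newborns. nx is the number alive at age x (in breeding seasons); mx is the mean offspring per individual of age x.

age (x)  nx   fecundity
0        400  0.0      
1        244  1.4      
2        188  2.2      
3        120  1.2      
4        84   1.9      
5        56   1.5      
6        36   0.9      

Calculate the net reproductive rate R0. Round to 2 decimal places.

lx = nx/n0 = nx/400: 1, 0.61, 0.47, 0.3, 0.21, 0.14, 0.09
lx·mx by age: 0, 0.854, 1.034, 0.36, 0.399, 0.21, 0.081
R0 = Σ lx·mx = 2.938 → 2.94

2.94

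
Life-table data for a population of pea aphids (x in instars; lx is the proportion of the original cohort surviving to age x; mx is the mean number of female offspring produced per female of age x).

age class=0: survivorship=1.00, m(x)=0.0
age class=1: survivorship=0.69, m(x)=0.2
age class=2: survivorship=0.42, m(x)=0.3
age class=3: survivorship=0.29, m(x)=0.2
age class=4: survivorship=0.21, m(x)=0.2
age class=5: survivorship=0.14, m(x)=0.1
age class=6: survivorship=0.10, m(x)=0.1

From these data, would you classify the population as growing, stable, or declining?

R0 = Σ lx·mx = 0 + 0.138 + 0.126 + 0.058 + 0.042 + 0.014 + 0.01 = 0.388
R0 < 1, so the population is declining.

declining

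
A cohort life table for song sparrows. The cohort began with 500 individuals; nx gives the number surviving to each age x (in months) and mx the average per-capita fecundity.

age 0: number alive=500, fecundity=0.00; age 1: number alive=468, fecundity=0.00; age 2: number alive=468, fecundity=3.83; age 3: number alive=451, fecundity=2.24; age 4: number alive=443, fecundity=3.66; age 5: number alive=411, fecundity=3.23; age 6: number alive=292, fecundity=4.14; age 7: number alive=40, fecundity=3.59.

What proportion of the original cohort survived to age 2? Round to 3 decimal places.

0.936

l_2 = n_2/n_0 = 468/500 = 0.936 → 0.936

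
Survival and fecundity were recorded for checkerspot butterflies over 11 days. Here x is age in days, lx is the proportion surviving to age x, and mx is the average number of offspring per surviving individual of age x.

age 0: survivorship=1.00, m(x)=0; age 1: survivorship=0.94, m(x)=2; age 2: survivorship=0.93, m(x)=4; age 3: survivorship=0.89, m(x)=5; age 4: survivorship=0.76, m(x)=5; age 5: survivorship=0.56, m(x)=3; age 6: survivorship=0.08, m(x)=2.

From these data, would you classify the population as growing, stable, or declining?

growing

R0 = Σ lx·mx = 0 + 1.88 + 3.72 + 4.45 + 3.8 + 1.68 + 0.16 = 15.69
R0 > 1, so the population is growing.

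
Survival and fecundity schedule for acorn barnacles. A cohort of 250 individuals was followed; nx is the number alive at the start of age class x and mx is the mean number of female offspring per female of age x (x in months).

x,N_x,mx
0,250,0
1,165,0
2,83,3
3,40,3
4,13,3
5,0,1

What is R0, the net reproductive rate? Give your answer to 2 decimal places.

1.63

lx = nx/n0 = nx/250: 1, 0.66, 0.332, 0.16, 0.052, 0
lx·mx by age: 0, 0, 0.996, 0.48, 0.156, 0
R0 = Σ lx·mx = 1.632 → 1.63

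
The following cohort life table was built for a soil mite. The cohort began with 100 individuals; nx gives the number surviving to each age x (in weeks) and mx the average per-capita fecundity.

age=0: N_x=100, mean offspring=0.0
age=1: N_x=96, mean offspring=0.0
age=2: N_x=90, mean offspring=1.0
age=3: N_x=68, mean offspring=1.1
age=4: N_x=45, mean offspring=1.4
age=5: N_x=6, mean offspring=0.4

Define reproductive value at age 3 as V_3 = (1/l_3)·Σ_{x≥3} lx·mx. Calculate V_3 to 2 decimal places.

2.06

lx = nx/n0 = nx/100: 1, 0.96, 0.9, 0.68, 0.45, 0.06
lx·mx for x ≥ 3: 0.748, 0.63, 0.024 → sum = 1.402
V_3 = 1.402 / l_3 = 1.402 / 0.68 = 2.061765… → 2.06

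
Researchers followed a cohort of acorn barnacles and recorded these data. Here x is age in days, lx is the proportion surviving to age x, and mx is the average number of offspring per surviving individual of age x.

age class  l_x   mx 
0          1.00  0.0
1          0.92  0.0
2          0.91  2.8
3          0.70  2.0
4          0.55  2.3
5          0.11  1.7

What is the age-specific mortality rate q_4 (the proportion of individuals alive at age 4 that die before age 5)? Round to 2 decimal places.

0.80

q_4 = (l_4 − l_5) / l_4 = (0.55 − 0.11) / 0.55
     = 0.44 / 0.55 = 0.8 → 0.80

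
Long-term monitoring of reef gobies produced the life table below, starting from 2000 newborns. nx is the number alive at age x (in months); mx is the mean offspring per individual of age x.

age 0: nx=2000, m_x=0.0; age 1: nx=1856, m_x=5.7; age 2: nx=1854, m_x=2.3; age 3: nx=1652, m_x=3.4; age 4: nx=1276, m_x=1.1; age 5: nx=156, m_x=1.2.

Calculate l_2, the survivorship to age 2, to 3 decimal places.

l_2 = n_2/n_0 = 1854/2000 = 0.927 → 0.927

0.927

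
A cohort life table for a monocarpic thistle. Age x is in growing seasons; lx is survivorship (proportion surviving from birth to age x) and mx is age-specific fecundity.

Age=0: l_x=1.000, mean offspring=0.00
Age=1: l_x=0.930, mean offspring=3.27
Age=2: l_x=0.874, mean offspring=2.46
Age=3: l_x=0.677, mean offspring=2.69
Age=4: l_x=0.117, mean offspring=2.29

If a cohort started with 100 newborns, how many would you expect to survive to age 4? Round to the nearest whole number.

Expected survivors = N0 · l_4 = 100 × 0.117 = 11.7 → 12

12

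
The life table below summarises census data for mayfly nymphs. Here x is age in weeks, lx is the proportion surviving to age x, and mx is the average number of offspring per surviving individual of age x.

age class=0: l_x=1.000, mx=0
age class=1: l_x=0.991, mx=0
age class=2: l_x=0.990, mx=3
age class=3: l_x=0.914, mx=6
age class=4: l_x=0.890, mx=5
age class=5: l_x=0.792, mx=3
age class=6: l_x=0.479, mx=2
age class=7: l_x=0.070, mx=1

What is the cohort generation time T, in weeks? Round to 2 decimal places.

lx·mx: 0, 0, 2.97, 5.484, 4.45, 2.376, 0.958, 0.07 → R0 = 16.308
x·lx·mx: 0, 0, 5.94, 16.452, 17.8, 11.88, 5.748, 0.49 → Σ = 58.31
T = 58.31 / 16.308 = 3.575546… → 3.58

3.58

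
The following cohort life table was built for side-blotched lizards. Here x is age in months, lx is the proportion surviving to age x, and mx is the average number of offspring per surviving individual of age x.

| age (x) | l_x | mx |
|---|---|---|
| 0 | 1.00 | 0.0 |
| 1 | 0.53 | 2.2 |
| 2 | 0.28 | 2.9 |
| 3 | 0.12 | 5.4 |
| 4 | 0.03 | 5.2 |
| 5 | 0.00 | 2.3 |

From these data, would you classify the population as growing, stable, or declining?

R0 = Σ lx·mx = 0 + 1.166 + 0.812 + 0.648 + 0.156 + 0 = 2.782
R0 > 1, so the population is growing.

growing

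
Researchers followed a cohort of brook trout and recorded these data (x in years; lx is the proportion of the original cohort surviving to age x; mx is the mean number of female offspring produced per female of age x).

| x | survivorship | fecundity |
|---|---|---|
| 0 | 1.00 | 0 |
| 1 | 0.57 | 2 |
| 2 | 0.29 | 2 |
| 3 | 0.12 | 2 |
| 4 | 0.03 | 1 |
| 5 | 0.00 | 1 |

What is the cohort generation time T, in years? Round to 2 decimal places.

1.58

lx·mx: 0, 1.14, 0.58, 0.24, 0.03, 0 → R0 = 1.99
x·lx·mx: 0, 1.14, 1.16, 0.72, 0.12, 0 → Σ = 3.14
T = 3.14 / 1.99 = 1.577889… → 1.58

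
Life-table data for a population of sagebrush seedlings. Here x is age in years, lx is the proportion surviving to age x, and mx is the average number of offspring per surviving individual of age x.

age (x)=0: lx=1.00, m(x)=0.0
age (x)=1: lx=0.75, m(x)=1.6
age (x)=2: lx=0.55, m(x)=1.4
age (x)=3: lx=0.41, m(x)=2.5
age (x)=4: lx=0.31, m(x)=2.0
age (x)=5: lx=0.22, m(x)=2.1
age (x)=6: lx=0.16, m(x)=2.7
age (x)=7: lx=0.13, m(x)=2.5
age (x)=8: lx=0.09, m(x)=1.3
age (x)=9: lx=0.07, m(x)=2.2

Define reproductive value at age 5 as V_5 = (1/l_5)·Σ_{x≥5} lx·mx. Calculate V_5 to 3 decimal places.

lx·mx for x ≥ 5: 0.462, 0.432, 0.325, 0.117, 0.154 → sum = 1.49
V_5 = 1.49 / l_5 = 1.49 / 0.22 = 6.772727… → 6.773

6.773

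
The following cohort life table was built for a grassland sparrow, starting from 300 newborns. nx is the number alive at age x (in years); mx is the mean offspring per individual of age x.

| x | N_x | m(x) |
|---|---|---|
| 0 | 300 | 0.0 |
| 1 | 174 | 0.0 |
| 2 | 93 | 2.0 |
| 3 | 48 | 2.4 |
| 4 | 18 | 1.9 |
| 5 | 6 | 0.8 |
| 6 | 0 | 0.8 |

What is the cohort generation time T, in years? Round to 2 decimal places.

lx = nx/n0 = nx/300: 1, 0.58, 0.31, 0.16, 0.06, 0.02, 0
lx·mx: 0, 0, 0.62, 0.384, 0.114, 0.016, 0 → R0 = 1.134
x·lx·mx: 0, 0, 1.24, 1.152, 0.456, 0.08, 0 → Σ = 2.928
T = 2.928 / 1.134 = 2.582011… → 2.58

2.58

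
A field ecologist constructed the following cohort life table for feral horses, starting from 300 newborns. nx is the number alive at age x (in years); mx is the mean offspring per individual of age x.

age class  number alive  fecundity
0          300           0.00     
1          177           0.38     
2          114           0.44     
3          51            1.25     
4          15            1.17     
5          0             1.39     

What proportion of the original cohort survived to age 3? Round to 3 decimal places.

0.170

l_3 = n_3/n_0 = 51/300 = 0.17 → 0.170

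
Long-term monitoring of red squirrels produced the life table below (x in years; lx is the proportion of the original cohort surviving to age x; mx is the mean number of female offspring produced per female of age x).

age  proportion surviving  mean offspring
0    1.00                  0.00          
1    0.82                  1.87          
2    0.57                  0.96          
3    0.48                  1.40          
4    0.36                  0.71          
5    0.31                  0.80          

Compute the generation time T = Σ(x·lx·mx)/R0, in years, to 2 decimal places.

lx·mx: 0, 1.5334, 0.5472, 0.672, 0.2556, 0.248 → R0 = 3.2562
x·lx·mx: 0, 1.5334, 1.0944, 2.016, 1.0224, 1.24 → Σ = 6.9062
T = 6.9062 / 3.2562 = 2.120939… → 2.12

2.12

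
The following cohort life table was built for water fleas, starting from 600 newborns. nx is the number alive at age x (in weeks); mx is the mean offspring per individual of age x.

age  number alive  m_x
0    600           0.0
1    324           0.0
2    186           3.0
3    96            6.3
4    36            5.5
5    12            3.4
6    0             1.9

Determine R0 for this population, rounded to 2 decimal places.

2.34

lx = nx/n0 = nx/600: 1, 0.54, 0.31, 0.16, 0.06, 0.02, 0
lx·mx by age: 0, 0, 0.93, 1.008, 0.33, 0.068, 0
R0 = Σ lx·mx = 2.336 → 2.34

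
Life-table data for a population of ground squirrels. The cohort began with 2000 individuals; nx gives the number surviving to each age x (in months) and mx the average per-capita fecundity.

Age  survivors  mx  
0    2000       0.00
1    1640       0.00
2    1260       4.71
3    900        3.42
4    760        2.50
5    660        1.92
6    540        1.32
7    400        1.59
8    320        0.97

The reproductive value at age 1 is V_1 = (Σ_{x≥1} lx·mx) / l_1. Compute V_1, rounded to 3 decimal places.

lx = nx/n0 = nx/2000: 1, 0.82, 0.63, 0.45, 0.38, 0.33, 0.27, 0.2, 0.16
lx·mx for x ≥ 1: 0, 2.9673, 1.539, 0.95, 0.6336, 0.3564, 0.318, 0.1552 → sum = 6.9195
V_1 = 6.9195 / l_1 = 6.9195 / 0.82 = 8.438415… → 8.438

8.438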